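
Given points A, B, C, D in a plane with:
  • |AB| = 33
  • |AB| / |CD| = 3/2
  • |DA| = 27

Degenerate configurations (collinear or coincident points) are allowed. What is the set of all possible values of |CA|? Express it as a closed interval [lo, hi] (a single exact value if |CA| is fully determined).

|CA| ∈ [5, 49]  (≈ [5.0000, 49.0000])

|AB| ∈ {33}
|AD| ∈ {27}
|CD| ∈ {22}
|BD| ∈ [6, 60]
|AC| ∈ [5, 49]
|BC| ∈ [0, 82]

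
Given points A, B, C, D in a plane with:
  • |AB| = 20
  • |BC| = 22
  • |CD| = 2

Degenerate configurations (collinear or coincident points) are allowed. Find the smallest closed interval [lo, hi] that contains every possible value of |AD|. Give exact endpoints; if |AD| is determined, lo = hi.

|AB| ∈ {20}
|BC| ∈ {22}
|CD| ∈ {2}
|AC| ∈ [2, 42]
|BD| ∈ [20, 24]
|AD| ∈ [0, 44]

|AD| ∈ [0, 44]  (≈ [0.0000, 44.0000])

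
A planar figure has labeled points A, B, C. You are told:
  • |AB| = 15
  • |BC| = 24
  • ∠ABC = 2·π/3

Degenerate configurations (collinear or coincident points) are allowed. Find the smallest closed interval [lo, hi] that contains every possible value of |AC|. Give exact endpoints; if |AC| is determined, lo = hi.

|AB| ∈ {15}
|BC| ∈ {24}
|AC| ∈ {3·√(129)}

|AC| = 3·√(129)  (≈ 34.0735)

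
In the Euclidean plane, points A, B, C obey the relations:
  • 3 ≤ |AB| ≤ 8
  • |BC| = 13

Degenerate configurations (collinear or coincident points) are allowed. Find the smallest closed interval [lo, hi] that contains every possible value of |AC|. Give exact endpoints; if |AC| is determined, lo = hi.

|AB| ∈ [3, 8]
|BC| ∈ {13}
|AC| ∈ [5, 21]

|AC| ∈ [5, 21]  (≈ [5.0000, 21.0000])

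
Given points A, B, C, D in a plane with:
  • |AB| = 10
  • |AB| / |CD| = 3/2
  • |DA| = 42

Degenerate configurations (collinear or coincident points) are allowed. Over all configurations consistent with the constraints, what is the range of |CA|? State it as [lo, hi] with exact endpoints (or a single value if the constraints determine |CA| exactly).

|AB| ∈ {10}
|AD| ∈ {42}
|CD| ∈ {20/3}
|BD| ∈ [32, 52]
|AC| ∈ [106/3, 146/3]
|BC| ∈ [76/3, 176/3]

|CA| ∈ [106/3, 146/3]  (≈ [35.3333, 48.6667])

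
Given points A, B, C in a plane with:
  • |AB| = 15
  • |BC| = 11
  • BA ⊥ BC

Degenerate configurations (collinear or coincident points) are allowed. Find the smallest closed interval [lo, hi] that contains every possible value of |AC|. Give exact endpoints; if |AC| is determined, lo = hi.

|AC| = √(346)  (≈ 18.6011)

|AB| ∈ {15}
|BC| ∈ {11}
|AC| ∈ {√(346)}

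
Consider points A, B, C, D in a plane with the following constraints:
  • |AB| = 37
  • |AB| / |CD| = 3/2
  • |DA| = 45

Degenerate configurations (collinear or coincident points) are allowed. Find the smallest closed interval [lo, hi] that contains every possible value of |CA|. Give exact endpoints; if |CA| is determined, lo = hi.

|CA| ∈ [61/3, 209/3]  (≈ [20.3333, 69.6667])

|AB| ∈ {37}
|AD| ∈ {45}
|CD| ∈ {74/3}
|BD| ∈ [8, 82]
|AC| ∈ [61/3, 209/3]
|BC| ∈ [0, 320/3]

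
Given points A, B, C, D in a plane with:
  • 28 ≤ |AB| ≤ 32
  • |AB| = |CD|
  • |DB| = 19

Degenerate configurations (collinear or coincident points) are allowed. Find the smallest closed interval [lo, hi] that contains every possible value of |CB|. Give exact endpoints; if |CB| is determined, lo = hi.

|CB| ∈ [9, 51]  (≈ [9.0000, 51.0000])

|AB| ∈ [28, 32]
|BD| ∈ {19}
|CD| ∈ [28, 32]
|AD| ∈ [9, 51]
|BC| ∈ [9, 51]
|AC| ∈ [0, 83]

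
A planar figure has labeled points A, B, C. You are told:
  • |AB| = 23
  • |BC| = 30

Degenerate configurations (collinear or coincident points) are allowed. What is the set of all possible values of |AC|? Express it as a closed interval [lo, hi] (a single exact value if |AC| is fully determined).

|AC| ∈ [7, 53]  (≈ [7.0000, 53.0000])

|AB| ∈ {23}
|BC| ∈ {30}
|AC| ∈ [7, 53]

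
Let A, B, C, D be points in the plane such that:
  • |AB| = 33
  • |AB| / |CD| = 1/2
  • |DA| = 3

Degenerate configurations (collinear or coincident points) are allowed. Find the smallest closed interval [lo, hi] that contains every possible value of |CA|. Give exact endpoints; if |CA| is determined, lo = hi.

|CA| ∈ [63, 69]  (≈ [63.0000, 69.0000])

|AB| ∈ {33}
|AD| ∈ {3}
|CD| ∈ {66}
|BD| ∈ [30, 36]
|AC| ∈ [63, 69]
|BC| ∈ [30, 102]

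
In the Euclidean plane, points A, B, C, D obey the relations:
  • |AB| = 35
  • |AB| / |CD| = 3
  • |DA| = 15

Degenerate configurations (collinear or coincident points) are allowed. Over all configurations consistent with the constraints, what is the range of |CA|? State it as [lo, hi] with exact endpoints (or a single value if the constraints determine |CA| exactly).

|CA| ∈ [10/3, 80/3]  (≈ [3.3333, 26.6667])

|AB| ∈ {35}
|AD| ∈ {15}
|CD| ∈ {35/3}
|BD| ∈ [20, 50]
|AC| ∈ [10/3, 80/3]
|BC| ∈ [25/3, 185/3]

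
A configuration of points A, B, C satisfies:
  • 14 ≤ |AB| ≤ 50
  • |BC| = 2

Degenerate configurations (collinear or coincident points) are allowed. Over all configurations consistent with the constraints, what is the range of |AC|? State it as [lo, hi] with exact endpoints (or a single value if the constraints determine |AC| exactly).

|AC| ∈ [12, 52]  (≈ [12.0000, 52.0000])

|AB| ∈ [14, 50]
|BC| ∈ {2}
|AC| ∈ [12, 52]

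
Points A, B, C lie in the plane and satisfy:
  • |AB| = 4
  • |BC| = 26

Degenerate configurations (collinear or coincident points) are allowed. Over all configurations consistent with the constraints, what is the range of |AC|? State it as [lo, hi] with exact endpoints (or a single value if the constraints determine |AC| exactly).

|AB| ∈ {4}
|BC| ∈ {26}
|AC| ∈ [22, 30]

|AC| ∈ [22, 30]  (≈ [22.0000, 30.0000])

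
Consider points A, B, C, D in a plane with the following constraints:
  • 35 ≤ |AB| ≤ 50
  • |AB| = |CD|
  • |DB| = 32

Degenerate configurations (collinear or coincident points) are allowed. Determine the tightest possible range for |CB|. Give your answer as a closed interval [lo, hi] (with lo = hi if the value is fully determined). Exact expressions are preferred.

|CB| ∈ [3, 82]  (≈ [3.0000, 82.0000])

|AB| ∈ [35, 50]
|BD| ∈ {32}
|CD| ∈ [35, 50]
|AD| ∈ [3, 82]
|BC| ∈ [3, 82]
|AC| ∈ [0, 132]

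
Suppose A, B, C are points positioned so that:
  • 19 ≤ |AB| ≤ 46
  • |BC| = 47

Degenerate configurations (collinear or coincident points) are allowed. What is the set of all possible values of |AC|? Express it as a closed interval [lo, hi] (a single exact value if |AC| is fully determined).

|AB| ∈ [19, 46]
|BC| ∈ {47}
|AC| ∈ [1, 93]

|AC| ∈ [1, 93]  (≈ [1.0000, 93.0000])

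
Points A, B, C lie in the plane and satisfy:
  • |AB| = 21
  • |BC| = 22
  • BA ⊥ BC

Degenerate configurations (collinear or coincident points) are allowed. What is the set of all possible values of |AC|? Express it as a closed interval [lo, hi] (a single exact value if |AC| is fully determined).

|AB| ∈ {21}
|BC| ∈ {22}
|AC| ∈ {5·√(37)}

|AC| = 5·√(37)  (≈ 30.4138)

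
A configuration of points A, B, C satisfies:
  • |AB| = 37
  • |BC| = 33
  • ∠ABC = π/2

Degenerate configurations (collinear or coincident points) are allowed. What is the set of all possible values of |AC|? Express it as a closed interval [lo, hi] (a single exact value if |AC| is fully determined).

|AC| = √(2458)  (≈ 49.5782)

|AB| ∈ {37}
|BC| ∈ {33}
|AC| ∈ {√(2458)}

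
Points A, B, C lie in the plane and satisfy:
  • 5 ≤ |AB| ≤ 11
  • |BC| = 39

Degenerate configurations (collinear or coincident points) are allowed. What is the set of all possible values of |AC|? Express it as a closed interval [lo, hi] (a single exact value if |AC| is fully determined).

|AB| ∈ [5, 11]
|BC| ∈ {39}
|AC| ∈ [28, 50]

|AC| ∈ [28, 50]  (≈ [28.0000, 50.0000])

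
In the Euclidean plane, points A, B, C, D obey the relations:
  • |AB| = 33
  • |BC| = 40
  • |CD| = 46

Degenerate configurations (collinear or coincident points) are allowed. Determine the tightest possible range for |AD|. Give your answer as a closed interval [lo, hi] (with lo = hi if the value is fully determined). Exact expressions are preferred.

|AB| ∈ {33}
|BC| ∈ {40}
|CD| ∈ {46}
|AC| ∈ [7, 73]
|BD| ∈ [6, 86]
|AD| ∈ [0, 119]

|AD| ∈ [0, 119]  (≈ [0.0000, 119.0000])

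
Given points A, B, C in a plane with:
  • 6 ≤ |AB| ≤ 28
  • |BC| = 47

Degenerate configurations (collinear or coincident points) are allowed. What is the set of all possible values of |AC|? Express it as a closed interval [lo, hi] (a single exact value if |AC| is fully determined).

|AC| ∈ [19, 75]  (≈ [19.0000, 75.0000])

|AB| ∈ [6, 28]
|BC| ∈ {47}
|AC| ∈ [19, 75]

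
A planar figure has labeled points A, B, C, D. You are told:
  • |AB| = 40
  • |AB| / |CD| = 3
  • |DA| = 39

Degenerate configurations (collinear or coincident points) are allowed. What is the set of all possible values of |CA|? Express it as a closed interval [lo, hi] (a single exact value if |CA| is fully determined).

|CA| ∈ [77/3, 157/3]  (≈ [25.6667, 52.3333])

|AB| ∈ {40}
|AD| ∈ {39}
|CD| ∈ {40/3}
|BD| ∈ [1, 79]
|AC| ∈ [77/3, 157/3]
|BC| ∈ [0, 277/3]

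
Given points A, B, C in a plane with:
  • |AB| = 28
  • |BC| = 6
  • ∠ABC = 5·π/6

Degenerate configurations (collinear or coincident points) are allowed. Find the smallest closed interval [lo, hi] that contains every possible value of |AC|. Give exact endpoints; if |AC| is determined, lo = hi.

|AB| ∈ {28}
|BC| ∈ {6}
|AC| ∈ {2·√(42·√(3) + 205)}

|AC| = 2·√(42·√(3) + 205)  (≈ 33.3314)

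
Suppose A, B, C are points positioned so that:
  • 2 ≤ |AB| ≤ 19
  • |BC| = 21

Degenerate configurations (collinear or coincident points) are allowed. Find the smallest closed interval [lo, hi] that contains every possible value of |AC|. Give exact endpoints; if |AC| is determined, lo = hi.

|AC| ∈ [2, 40]  (≈ [2.0000, 40.0000])

|AB| ∈ [2, 19]
|BC| ∈ {21}
|AC| ∈ [2, 40]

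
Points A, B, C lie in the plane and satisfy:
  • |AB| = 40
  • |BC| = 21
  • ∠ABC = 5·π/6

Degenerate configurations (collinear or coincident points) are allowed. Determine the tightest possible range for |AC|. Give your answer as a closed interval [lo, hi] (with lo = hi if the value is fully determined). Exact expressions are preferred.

|AC| = √(840·√(3) + 2041)  (≈ 59.1263)

|AB| ∈ {40}
|BC| ∈ {21}
|AC| ∈ {√(840·√(3) + 2041)}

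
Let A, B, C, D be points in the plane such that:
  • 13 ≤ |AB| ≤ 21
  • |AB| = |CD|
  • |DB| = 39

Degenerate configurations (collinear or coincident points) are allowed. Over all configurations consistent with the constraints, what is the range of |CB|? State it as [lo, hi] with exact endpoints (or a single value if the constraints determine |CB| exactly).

|CB| ∈ [18, 60]  (≈ [18.0000, 60.0000])

|AB| ∈ [13, 21]
|BD| ∈ {39}
|CD| ∈ [13, 21]
|AD| ∈ [18, 60]
|BC| ∈ [18, 60]
|AC| ∈ [0, 81]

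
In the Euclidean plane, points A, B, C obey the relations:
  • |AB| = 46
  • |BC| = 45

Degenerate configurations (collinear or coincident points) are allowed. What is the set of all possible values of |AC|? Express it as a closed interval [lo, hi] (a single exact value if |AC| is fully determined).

|AC| ∈ [1, 91]  (≈ [1.0000, 91.0000])

|AB| ∈ {46}
|BC| ∈ {45}
|AC| ∈ [1, 91]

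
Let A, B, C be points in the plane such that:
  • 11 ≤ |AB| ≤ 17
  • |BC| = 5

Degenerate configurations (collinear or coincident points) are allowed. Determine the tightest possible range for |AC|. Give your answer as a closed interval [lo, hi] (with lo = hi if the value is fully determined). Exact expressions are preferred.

|AB| ∈ [11, 17]
|BC| ∈ {5}
|AC| ∈ [6, 22]

|AC| ∈ [6, 22]  (≈ [6.0000, 22.0000])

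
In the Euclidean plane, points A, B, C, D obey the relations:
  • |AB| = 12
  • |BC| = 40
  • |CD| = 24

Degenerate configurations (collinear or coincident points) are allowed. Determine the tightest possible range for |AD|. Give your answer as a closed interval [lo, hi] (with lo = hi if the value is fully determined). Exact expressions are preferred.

|AD| ∈ [4, 76]  (≈ [4.0000, 76.0000])

|AB| ∈ {12}
|BC| ∈ {40}
|CD| ∈ {24}
|AC| ∈ [28, 52]
|BD| ∈ [16, 64]
|AD| ∈ [4, 76]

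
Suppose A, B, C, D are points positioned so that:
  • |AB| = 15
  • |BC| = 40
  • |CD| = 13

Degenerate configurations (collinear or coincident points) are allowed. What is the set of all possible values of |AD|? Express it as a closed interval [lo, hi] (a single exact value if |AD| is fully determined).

|AB| ∈ {15}
|BC| ∈ {40}
|CD| ∈ {13}
|AC| ∈ [25, 55]
|BD| ∈ [27, 53]
|AD| ∈ [12, 68]

|AD| ∈ [12, 68]  (≈ [12.0000, 68.0000])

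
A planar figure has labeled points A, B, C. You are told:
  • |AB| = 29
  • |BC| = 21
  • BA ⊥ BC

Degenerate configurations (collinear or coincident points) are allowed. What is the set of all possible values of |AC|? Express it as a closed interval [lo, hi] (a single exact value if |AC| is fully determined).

|AB| ∈ {29}
|BC| ∈ {21}
|AC| ∈ {√(1282)}

|AC| = √(1282)  (≈ 35.8050)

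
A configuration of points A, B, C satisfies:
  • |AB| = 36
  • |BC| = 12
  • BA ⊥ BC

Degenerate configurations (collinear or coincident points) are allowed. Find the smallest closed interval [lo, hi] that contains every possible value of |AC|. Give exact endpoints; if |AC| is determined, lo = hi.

|AC| = 12·√(10)  (≈ 37.9473)

|AB| ∈ {36}
|BC| ∈ {12}
|AC| ∈ {12·√(10)}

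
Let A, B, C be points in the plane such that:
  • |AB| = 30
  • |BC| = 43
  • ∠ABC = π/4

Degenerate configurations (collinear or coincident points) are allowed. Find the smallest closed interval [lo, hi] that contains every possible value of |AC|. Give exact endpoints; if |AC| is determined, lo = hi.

|AC| = √(2749 - 1290·√(2))  (≈ 30.4083)

|AB| ∈ {30}
|BC| ∈ {43}
|AC| ∈ {√(2749 - 1290·√(2))}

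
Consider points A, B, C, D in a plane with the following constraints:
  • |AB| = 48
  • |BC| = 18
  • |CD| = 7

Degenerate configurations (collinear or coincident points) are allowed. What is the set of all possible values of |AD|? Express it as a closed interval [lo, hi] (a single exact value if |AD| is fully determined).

|AD| ∈ [23, 73]  (≈ [23.0000, 73.0000])

|AB| ∈ {48}
|BC| ∈ {18}
|CD| ∈ {7}
|AC| ∈ [30, 66]
|BD| ∈ [11, 25]
|AD| ∈ [23, 73]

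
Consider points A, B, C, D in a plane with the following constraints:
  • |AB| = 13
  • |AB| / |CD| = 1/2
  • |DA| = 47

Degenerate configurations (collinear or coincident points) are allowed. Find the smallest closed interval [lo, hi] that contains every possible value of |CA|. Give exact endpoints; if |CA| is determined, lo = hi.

|AB| ∈ {13}
|AD| ∈ {47}
|CD| ∈ {26}
|BD| ∈ [34, 60]
|AC| ∈ [21, 73]
|BC| ∈ [8, 86]

|CA| ∈ [21, 73]  (≈ [21.0000, 73.0000])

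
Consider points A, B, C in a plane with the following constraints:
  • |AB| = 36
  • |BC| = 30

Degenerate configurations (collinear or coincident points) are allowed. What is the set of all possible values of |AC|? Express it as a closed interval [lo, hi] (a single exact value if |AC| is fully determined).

|AB| ∈ {36}
|BC| ∈ {30}
|AC| ∈ [6, 66]

|AC| ∈ [6, 66]  (≈ [6.0000, 66.0000])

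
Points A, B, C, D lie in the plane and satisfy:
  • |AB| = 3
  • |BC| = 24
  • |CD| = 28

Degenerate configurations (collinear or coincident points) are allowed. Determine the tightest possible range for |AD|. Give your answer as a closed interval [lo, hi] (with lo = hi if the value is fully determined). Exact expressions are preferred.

|AB| ∈ {3}
|BC| ∈ {24}
|CD| ∈ {28}
|AC| ∈ [21, 27]
|BD| ∈ [4, 52]
|AD| ∈ [1, 55]

|AD| ∈ [1, 55]  (≈ [1.0000, 55.0000])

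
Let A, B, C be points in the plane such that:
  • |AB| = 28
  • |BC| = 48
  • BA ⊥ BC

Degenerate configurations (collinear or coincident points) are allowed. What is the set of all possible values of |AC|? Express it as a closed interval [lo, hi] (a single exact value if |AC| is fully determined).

|AB| ∈ {28}
|BC| ∈ {48}
|AC| ∈ {4·√(193)}

|AC| = 4·√(193)  (≈ 55.5698)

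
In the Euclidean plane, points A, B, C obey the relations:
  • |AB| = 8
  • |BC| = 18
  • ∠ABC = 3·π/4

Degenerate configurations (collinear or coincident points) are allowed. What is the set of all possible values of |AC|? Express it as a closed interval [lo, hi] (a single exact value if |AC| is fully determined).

|AC| = 2·√(36·√(2) + 97)  (≈ 24.3238)

|AB| ∈ {8}
|BC| ∈ {18}
|AC| ∈ {2·√(36·√(2) + 97)}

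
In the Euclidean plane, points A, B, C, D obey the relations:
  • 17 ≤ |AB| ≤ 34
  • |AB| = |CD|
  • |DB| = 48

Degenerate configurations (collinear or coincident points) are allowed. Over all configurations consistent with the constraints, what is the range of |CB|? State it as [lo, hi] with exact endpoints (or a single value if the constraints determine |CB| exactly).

|CB| ∈ [14, 82]  (≈ [14.0000, 82.0000])

|AB| ∈ [17, 34]
|BD| ∈ {48}
|CD| ∈ [17, 34]
|AD| ∈ [14, 82]
|BC| ∈ [14, 82]
|AC| ∈ [0, 116]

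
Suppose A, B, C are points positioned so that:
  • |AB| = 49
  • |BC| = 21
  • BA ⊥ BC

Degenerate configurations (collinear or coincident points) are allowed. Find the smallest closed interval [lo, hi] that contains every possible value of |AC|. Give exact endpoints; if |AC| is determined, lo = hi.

|AB| ∈ {49}
|BC| ∈ {21}
|AC| ∈ {7·√(58)}

|AC| = 7·√(58)  (≈ 53.3104)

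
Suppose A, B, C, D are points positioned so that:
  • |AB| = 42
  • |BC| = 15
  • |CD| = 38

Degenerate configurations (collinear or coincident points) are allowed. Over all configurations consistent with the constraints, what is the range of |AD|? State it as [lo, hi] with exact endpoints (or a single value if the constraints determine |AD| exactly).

|AD| ∈ [0, 95]  (≈ [0.0000, 95.0000])

|AB| ∈ {42}
|BC| ∈ {15}
|CD| ∈ {38}
|AC| ∈ [27, 57]
|BD| ∈ [23, 53]
|AD| ∈ [0, 95]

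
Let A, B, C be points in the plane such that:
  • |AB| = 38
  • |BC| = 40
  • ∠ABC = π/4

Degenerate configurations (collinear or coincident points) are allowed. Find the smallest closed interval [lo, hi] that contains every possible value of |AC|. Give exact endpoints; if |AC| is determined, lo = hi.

|AC| = 2·√(761 - 380·√(2))  (≈ 29.9064)

|AB| ∈ {38}
|BC| ∈ {40}
|AC| ∈ {2·√(761 - 380·√(2))}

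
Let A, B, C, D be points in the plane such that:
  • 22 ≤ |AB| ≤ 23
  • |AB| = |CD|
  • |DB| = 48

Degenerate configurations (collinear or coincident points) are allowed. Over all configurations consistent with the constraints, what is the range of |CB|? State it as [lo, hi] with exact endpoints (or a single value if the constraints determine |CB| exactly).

|AB| ∈ [22, 23]
|BD| ∈ {48}
|CD| ∈ [22, 23]
|AD| ∈ [25, 71]
|BC| ∈ [25, 71]
|AC| ∈ [2, 94]

|CB| ∈ [25, 71]  (≈ [25.0000, 71.0000])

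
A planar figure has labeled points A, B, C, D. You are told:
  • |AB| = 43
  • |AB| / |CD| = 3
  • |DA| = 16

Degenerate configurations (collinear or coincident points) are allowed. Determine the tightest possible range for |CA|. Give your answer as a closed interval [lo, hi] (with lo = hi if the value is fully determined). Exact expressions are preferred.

|AB| ∈ {43}
|AD| ∈ {16}
|CD| ∈ {43/3}
|BD| ∈ [27, 59]
|AC| ∈ [5/3, 91/3]
|BC| ∈ [38/3, 220/3]

|CA| ∈ [5/3, 91/3]  (≈ [1.6667, 30.3333])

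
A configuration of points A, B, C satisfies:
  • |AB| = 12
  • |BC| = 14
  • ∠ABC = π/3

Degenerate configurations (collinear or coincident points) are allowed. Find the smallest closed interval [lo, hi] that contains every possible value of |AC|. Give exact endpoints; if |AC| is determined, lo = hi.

|AC| = 2·√(43)  (≈ 13.1149)

|AB| ∈ {12}
|BC| ∈ {14}
|AC| ∈ {2·√(43)}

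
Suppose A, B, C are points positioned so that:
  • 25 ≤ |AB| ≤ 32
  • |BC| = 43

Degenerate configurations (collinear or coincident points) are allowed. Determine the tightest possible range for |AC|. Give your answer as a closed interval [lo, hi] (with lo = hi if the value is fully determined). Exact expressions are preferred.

|AB| ∈ [25, 32]
|BC| ∈ {43}
|AC| ∈ [11, 75]

|AC| ∈ [11, 75]  (≈ [11.0000, 75.0000])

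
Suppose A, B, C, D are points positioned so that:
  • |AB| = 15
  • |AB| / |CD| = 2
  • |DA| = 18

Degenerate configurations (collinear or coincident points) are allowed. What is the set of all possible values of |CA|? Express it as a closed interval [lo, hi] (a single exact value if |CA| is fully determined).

|AB| ∈ {15}
|AD| ∈ {18}
|CD| ∈ {15/2}
|BD| ∈ [3, 33]
|AC| ∈ [21/2, 51/2]
|BC| ∈ [0, 81/2]

|CA| ∈ [21/2, 51/2]  (≈ [10.5000, 25.5000])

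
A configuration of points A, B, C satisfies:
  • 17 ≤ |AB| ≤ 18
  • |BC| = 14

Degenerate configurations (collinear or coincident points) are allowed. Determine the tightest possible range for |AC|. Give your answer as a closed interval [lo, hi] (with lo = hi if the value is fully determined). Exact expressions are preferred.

|AC| ∈ [3, 32]  (≈ [3.0000, 32.0000])

|AB| ∈ [17, 18]
|BC| ∈ {14}
|AC| ∈ [3, 32]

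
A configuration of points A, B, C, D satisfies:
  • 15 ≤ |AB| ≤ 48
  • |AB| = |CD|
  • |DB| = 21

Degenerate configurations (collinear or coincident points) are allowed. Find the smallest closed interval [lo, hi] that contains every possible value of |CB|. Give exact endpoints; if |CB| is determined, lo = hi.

|CB| ∈ [0, 69]  (≈ [0.0000, 69.0000])

|AB| ∈ [15, 48]
|BD| ∈ {21}
|CD| ∈ [15, 48]
|AD| ∈ [0, 69]
|BC| ∈ [0, 69]
|AC| ∈ [0, 117]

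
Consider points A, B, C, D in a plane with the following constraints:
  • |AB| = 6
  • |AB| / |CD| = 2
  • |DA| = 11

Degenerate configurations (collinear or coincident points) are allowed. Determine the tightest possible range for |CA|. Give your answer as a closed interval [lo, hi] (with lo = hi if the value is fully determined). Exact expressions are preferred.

|CA| ∈ [8, 14]  (≈ [8.0000, 14.0000])

|AB| ∈ {6}
|AD| ∈ {11}
|CD| ∈ {3}
|BD| ∈ [5, 17]
|AC| ∈ [8, 14]
|BC| ∈ [2, 20]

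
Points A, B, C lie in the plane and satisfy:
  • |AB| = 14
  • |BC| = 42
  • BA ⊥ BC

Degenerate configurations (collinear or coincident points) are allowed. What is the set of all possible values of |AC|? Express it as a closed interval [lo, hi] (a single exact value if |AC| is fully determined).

|AB| ∈ {14}
|BC| ∈ {42}
|AC| ∈ {14·√(10)}

|AC| = 14·√(10)  (≈ 44.2719)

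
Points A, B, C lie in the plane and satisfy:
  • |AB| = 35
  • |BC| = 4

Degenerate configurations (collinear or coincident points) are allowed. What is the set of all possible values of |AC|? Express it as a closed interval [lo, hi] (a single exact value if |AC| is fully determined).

|AC| ∈ [31, 39]  (≈ [31.0000, 39.0000])

|AB| ∈ {35}
|BC| ∈ {4}
|AC| ∈ [31, 39]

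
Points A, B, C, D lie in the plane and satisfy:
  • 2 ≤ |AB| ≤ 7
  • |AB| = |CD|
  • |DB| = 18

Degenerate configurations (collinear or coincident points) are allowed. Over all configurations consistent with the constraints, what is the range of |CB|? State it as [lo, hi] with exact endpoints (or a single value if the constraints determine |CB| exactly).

|AB| ∈ [2, 7]
|BD| ∈ {18}
|CD| ∈ [2, 7]
|AD| ∈ [11, 25]
|BC| ∈ [11, 25]
|AC| ∈ [4, 32]

|CB| ∈ [11, 25]  (≈ [11.0000, 25.0000])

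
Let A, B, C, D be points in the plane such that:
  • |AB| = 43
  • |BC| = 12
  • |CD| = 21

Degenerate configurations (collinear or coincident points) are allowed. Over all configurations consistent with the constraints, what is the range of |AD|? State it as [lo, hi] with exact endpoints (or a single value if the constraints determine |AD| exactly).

|AD| ∈ [10, 76]  (≈ [10.0000, 76.0000])

|AB| ∈ {43}
|BC| ∈ {12}
|CD| ∈ {21}
|AC| ∈ [31, 55]
|BD| ∈ [9, 33]
|AD| ∈ [10, 76]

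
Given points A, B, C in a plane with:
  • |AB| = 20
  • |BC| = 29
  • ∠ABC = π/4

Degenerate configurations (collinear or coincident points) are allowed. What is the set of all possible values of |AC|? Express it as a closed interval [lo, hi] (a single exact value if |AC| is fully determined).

|AB| ∈ {20}
|BC| ∈ {29}
|AC| ∈ {√(1241 - 580·√(2))}

|AC| = √(1241 - 580·√(2))  (≈ 20.5123)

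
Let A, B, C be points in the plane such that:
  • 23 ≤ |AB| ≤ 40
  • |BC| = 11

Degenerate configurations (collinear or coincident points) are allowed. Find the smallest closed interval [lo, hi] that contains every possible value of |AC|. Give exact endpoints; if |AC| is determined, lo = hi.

|AB| ∈ [23, 40]
|BC| ∈ {11}
|AC| ∈ [12, 51]

|AC| ∈ [12, 51]  (≈ [12.0000, 51.0000])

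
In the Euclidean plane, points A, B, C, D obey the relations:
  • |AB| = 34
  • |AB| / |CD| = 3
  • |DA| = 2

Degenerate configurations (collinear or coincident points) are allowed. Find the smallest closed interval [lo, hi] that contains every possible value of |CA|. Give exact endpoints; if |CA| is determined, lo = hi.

|CA| ∈ [28/3, 40/3]  (≈ [9.3333, 13.3333])

|AB| ∈ {34}
|AD| ∈ {2}
|CD| ∈ {34/3}
|BD| ∈ [32, 36]
|AC| ∈ [28/3, 40/3]
|BC| ∈ [62/3, 142/3]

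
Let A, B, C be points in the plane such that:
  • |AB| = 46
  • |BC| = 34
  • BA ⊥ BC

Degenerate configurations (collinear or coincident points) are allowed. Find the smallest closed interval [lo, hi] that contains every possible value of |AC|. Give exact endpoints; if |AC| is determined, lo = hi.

|AC| = 2·√(818)  (≈ 57.2014)

|AB| ∈ {46}
|BC| ∈ {34}
|AC| ∈ {2·√(818)}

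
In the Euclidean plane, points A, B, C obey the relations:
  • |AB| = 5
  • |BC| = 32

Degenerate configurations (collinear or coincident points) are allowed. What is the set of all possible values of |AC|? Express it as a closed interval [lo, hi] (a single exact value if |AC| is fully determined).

|AC| ∈ [27, 37]  (≈ [27.0000, 37.0000])

|AB| ∈ {5}
|BC| ∈ {32}
|AC| ∈ [27, 37]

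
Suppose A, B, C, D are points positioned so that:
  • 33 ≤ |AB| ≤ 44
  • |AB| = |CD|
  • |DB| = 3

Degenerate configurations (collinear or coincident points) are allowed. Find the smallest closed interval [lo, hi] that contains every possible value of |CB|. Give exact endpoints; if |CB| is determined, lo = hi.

|AB| ∈ [33, 44]
|BD| ∈ {3}
|CD| ∈ [33, 44]
|AD| ∈ [30, 47]
|BC| ∈ [30, 47]
|AC| ∈ [0, 91]

|CB| ∈ [30, 47]  (≈ [30.0000, 47.0000])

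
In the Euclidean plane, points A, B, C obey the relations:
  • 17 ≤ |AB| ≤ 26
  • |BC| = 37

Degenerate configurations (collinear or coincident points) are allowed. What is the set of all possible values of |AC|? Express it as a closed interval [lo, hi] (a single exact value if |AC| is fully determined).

|AB| ∈ [17, 26]
|BC| ∈ {37}
|AC| ∈ [11, 63]

|AC| ∈ [11, 63]  (≈ [11.0000, 63.0000])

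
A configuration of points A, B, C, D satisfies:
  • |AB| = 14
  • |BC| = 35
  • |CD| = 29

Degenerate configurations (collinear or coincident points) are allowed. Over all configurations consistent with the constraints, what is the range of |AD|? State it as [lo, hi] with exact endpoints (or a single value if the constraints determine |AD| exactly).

|AB| ∈ {14}
|BC| ∈ {35}
|CD| ∈ {29}
|AC| ∈ [21, 49]
|BD| ∈ [6, 64]
|AD| ∈ [0, 78]

|AD| ∈ [0, 78]  (≈ [0.0000, 78.0000])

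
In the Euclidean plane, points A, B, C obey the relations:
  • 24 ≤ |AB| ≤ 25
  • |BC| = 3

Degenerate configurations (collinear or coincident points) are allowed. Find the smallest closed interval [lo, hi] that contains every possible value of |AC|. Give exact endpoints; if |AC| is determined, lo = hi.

|AB| ∈ [24, 25]
|BC| ∈ {3}
|AC| ∈ [21, 28]

|AC| ∈ [21, 28]  (≈ [21.0000, 28.0000])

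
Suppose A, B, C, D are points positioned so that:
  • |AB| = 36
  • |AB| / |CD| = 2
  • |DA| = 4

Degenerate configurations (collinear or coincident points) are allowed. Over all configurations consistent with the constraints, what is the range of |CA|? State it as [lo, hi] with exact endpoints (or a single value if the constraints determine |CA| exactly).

|CA| ∈ [14, 22]  (≈ [14.0000, 22.0000])

|AB| ∈ {36}
|AD| ∈ {4}
|CD| ∈ {18}
|BD| ∈ [32, 40]
|AC| ∈ [14, 22]
|BC| ∈ [14, 58]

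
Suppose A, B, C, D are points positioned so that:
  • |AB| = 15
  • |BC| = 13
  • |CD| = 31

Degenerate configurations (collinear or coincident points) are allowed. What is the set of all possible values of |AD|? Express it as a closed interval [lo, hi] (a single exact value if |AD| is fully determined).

|AD| ∈ [3, 59]  (≈ [3.0000, 59.0000])

|AB| ∈ {15}
|BC| ∈ {13}
|CD| ∈ {31}
|AC| ∈ [2, 28]
|BD| ∈ [18, 44]
|AD| ∈ [3, 59]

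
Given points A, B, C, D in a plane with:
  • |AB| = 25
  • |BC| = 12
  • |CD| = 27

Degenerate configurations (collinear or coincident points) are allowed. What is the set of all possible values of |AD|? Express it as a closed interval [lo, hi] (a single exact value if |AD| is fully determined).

|AB| ∈ {25}
|BC| ∈ {12}
|CD| ∈ {27}
|AC| ∈ [13, 37]
|BD| ∈ [15, 39]
|AD| ∈ [0, 64]

|AD| ∈ [0, 64]  (≈ [0.0000, 64.0000])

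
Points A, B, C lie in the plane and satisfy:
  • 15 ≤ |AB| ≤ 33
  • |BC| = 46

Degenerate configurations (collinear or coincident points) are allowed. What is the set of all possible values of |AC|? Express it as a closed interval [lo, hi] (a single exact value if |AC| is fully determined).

|AB| ∈ [15, 33]
|BC| ∈ {46}
|AC| ∈ [13, 79]

|AC| ∈ [13, 79]  (≈ [13.0000, 79.0000])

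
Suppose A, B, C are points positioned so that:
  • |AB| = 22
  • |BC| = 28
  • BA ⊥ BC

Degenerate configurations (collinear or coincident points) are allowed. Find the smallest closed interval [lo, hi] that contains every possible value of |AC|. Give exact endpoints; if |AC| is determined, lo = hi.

|AC| = 2·√(317)  (≈ 35.6090)

|AB| ∈ {22}
|BC| ∈ {28}
|AC| ∈ {2·√(317)}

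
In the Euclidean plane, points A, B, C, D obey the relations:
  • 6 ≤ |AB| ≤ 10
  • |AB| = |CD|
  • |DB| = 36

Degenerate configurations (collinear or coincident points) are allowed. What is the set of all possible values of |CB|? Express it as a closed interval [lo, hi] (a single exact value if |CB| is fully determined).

|CB| ∈ [26, 46]  (≈ [26.0000, 46.0000])

|AB| ∈ [6, 10]
|BD| ∈ {36}
|CD| ∈ [6, 10]
|AD| ∈ [26, 46]
|BC| ∈ [26, 46]
|AC| ∈ [16, 56]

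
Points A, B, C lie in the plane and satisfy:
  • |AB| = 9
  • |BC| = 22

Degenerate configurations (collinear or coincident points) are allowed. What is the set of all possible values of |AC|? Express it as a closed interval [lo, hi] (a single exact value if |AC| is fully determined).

|AC| ∈ [13, 31]  (≈ [13.0000, 31.0000])

|AB| ∈ {9}
|BC| ∈ {22}
|AC| ∈ [13, 31]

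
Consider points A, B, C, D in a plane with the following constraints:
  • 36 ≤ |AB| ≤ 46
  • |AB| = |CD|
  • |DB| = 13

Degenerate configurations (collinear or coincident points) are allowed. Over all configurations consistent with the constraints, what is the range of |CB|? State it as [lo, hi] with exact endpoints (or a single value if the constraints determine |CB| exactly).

|AB| ∈ [36, 46]
|BD| ∈ {13}
|CD| ∈ [36, 46]
|AD| ∈ [23, 59]
|BC| ∈ [23, 59]
|AC| ∈ [0, 105]

|CB| ∈ [23, 59]  (≈ [23.0000, 59.0000])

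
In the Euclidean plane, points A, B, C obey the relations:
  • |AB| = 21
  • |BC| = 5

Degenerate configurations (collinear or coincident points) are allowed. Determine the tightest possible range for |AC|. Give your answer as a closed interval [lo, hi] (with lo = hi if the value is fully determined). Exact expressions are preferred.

|AB| ∈ {21}
|BC| ∈ {5}
|AC| ∈ [16, 26]

|AC| ∈ [16, 26]  (≈ [16.0000, 26.0000])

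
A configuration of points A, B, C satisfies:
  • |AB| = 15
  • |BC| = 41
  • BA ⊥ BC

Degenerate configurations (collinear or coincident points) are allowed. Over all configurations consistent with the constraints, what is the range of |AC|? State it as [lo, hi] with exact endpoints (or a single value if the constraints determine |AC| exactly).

|AC| = √(1906)  (≈ 43.6578)

|AB| ∈ {15}
|BC| ∈ {41}
|AC| ∈ {√(1906)}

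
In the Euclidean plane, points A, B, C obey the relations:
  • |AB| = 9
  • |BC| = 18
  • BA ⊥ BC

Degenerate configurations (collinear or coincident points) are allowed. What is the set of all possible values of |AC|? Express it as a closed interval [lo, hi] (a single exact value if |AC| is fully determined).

|AB| ∈ {9}
|BC| ∈ {18}
|AC| ∈ {9·√(5)}

|AC| = 9·√(5)  (≈ 20.1246)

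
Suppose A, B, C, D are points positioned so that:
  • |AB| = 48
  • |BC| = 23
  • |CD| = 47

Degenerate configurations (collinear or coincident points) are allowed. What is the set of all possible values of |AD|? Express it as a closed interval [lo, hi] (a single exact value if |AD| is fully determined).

|AB| ∈ {48}
|BC| ∈ {23}
|CD| ∈ {47}
|AC| ∈ [25, 71]
|BD| ∈ [24, 70]
|AD| ∈ [0, 118]

|AD| ∈ [0, 118]  (≈ [0.0000, 118.0000])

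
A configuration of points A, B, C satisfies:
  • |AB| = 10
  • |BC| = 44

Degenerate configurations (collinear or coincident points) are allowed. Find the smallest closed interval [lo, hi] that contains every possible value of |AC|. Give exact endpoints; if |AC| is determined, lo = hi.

|AC| ∈ [34, 54]  (≈ [34.0000, 54.0000])

|AB| ∈ {10}
|BC| ∈ {44}
|AC| ∈ [34, 54]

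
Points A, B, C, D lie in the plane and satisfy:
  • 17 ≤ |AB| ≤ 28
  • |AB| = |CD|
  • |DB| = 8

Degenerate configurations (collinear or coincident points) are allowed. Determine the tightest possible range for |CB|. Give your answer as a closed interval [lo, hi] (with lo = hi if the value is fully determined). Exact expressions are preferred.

|CB| ∈ [9, 36]  (≈ [9.0000, 36.0000])

|AB| ∈ [17, 28]
|BD| ∈ {8}
|CD| ∈ [17, 28]
|AD| ∈ [9, 36]
|BC| ∈ [9, 36]
|AC| ∈ [0, 64]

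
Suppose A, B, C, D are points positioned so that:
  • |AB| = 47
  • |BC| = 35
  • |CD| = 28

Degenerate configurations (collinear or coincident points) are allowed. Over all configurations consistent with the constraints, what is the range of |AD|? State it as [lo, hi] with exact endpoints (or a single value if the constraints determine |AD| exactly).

|AB| ∈ {47}
|BC| ∈ {35}
|CD| ∈ {28}
|AC| ∈ [12, 82]
|BD| ∈ [7, 63]
|AD| ∈ [0, 110]

|AD| ∈ [0, 110]  (≈ [0.0000, 110.0000])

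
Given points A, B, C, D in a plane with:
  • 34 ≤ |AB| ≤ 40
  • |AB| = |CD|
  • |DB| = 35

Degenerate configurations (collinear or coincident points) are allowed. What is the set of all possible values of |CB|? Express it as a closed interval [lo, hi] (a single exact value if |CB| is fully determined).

|AB| ∈ [34, 40]
|BD| ∈ {35}
|CD| ∈ [34, 40]
|AD| ∈ [0, 75]
|BC| ∈ [0, 75]
|AC| ∈ [0, 115]

|CB| ∈ [0, 75]  (≈ [0.0000, 75.0000])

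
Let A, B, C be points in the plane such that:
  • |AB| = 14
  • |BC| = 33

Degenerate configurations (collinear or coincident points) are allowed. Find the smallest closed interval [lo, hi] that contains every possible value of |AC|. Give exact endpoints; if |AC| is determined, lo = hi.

|AC| ∈ [19, 47]  (≈ [19.0000, 47.0000])

|AB| ∈ {14}
|BC| ∈ {33}
|AC| ∈ [19, 47]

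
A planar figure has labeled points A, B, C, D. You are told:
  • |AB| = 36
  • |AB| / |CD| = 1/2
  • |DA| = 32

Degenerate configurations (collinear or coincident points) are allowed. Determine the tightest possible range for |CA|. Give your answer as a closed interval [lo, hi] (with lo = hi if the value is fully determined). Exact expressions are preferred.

|AB| ∈ {36}
|AD| ∈ {32}
|CD| ∈ {72}
|BD| ∈ [4, 68]
|AC| ∈ [40, 104]
|BC| ∈ [4, 140]

|CA| ∈ [40, 104]  (≈ [40.0000, 104.0000])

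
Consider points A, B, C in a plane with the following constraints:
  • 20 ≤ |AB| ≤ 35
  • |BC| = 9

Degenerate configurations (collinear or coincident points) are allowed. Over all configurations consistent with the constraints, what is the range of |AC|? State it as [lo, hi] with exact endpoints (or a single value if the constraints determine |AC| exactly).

|AB| ∈ [20, 35]
|BC| ∈ {9}
|AC| ∈ [11, 44]

|AC| ∈ [11, 44]  (≈ [11.0000, 44.0000])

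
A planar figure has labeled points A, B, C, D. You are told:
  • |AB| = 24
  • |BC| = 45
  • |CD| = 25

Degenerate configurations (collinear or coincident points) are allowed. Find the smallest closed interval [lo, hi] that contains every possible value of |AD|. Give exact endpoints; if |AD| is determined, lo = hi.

|AB| ∈ {24}
|BC| ∈ {45}
|CD| ∈ {25}
|AC| ∈ [21, 69]
|BD| ∈ [20, 70]
|AD| ∈ [0, 94]

|AD| ∈ [0, 94]  (≈ [0.0000, 94.0000])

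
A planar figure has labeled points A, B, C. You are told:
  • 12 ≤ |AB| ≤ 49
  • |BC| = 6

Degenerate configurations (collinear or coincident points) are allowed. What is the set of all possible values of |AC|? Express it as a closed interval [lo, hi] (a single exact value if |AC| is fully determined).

|AB| ∈ [12, 49]
|BC| ∈ {6}
|AC| ∈ [6, 55]

|AC| ∈ [6, 55]  (≈ [6.0000, 55.0000])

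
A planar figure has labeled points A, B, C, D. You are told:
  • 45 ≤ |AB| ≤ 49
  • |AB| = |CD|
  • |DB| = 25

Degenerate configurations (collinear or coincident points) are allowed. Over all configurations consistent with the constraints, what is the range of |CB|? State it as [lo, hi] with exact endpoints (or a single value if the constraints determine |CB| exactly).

|AB| ∈ [45, 49]
|BD| ∈ {25}
|CD| ∈ [45, 49]
|AD| ∈ [20, 74]
|BC| ∈ [20, 74]
|AC| ∈ [0, 123]

|CB| ∈ [20, 74]  (≈ [20.0000, 74.0000])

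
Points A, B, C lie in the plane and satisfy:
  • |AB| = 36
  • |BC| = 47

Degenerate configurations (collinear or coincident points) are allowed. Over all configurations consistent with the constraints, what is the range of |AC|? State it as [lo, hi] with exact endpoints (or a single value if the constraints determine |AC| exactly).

|AB| ∈ {36}
|BC| ∈ {47}
|AC| ∈ [11, 83]

|AC| ∈ [11, 83]  (≈ [11.0000, 83.0000])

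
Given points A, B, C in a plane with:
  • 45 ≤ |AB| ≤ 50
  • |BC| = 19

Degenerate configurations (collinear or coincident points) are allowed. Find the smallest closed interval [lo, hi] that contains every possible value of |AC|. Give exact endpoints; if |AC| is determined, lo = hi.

|AB| ∈ [45, 50]
|BC| ∈ {19}
|AC| ∈ [26, 69]

|AC| ∈ [26, 69]  (≈ [26.0000, 69.0000])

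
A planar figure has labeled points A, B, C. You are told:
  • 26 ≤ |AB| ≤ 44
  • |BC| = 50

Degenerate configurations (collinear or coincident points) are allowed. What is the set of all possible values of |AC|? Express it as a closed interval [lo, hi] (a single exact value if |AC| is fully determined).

|AC| ∈ [6, 94]  (≈ [6.0000, 94.0000])

|AB| ∈ [26, 44]
|BC| ∈ {50}
|AC| ∈ [6, 94]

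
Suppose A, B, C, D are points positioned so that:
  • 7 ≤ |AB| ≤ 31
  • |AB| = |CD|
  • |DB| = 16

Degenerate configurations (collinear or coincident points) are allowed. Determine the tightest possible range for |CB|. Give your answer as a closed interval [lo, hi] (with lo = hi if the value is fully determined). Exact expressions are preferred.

|AB| ∈ [7, 31]
|BD| ∈ {16}
|CD| ∈ [7, 31]
|AD| ∈ [0, 47]
|BC| ∈ [0, 47]
|AC| ∈ [0, 78]

|CB| ∈ [0, 47]  (≈ [0.0000, 47.0000])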